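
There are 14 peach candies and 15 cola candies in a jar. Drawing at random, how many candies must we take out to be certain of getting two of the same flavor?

3

The worst case takes 1 candy of each flavor without reaching 2 of any: 2 × 1 = 2.
The next candy must bring some flavor to 2, so 2 + 1 = 3.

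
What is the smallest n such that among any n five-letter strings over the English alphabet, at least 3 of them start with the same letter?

There are 26 possible first letters acting as pigeonholes.
With 26 × 2 = 52 five-letter strings over the English alphabet we could place exactly 2 in each, with no class reaching 3.
One more forces some class to hold 3, so 52 + 1 = 53.

53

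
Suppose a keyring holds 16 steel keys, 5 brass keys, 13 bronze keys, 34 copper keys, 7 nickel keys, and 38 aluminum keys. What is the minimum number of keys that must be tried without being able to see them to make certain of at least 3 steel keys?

The worst case draws every non-steel key first: 5 + 13 + 34 + 7 + 38 = 97.
The next 3 draws are then forced to be steel, giving 97 + 3 = 100.

100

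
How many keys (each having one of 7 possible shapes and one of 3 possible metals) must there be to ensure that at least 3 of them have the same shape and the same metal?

43

There are 7 × 3 = 21 (shape, metal) combinations acting as pigeonholes.
With 21 × 2 = 42 keys we could place exactly 2 in each, with no (shape, metal) pair reaching 3.
One more forces some (shape, metal) pair to hold 3, so 42 + 1 = 43.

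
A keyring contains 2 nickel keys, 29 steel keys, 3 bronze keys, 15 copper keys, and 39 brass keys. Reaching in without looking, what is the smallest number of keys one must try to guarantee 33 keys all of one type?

82

Treat the 5 types as pigeonholes.
In the worst case we take at most 32 of each type, but all 2 nickel, all 29 steel, all 3 bronze, and all 15 copper (fewer than 32), giving 2 + 29 + 3 + 15 + 32 = 81.
One more key then forces some type to 33, so 81 + 1 = 82.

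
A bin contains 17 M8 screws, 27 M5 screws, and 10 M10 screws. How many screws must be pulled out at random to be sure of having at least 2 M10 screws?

To avoid M10 screws as long as possible, exhaust the other 2 sizes first.
The worst case draws every non-M10 screw first: 17 + 27 = 44.
The next 2 draws are then forced to be M10, giving 44 + 2 = 46.

46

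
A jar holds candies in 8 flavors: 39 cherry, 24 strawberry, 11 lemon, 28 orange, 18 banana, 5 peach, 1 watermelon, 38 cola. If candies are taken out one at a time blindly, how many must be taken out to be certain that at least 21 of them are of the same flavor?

116

Treat the 8 flavors as pigeonholes.
In the worst case we take at most 20 of each flavor, but all 11 lemon, all 18 banana, all 5 peach, and all 1 watermelon (fewer than 20), giving 20 + 20 + 11 + 20 + 18 + 5 + 1 + 20 = 115.
One more candy then forces some flavor to 21, so 115 + 1 = 116.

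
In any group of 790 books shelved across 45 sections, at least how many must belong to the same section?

18

The 790 books fall into 45 sections.
If each of the 45 sections held at most 17, the total would be at most 45 × 17 = 765 < 790, a contradiction.
So at least one holds ⌈790/45⌉ = 18.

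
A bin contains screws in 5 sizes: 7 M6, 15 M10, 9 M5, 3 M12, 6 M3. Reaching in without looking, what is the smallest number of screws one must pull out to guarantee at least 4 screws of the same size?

Treat the 5 sizes as pigeonholes.
The worst case takes 3 screws of each size without reaching 4 of any: 5 × 3 = 15.
The next screw must bring some size to 4, so 15 + 1 = 16.

16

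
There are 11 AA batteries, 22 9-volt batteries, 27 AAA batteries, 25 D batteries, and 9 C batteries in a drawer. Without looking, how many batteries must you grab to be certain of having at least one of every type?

86

The hardest type to obtain is C: we could draw every other battery first — 94 − 9 = 85 batteries — without a single C one.
The next draw must be C, so 85 + 1 = 86.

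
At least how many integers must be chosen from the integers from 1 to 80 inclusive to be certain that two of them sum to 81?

41

Partition {1, …, 80} into 40 pairs: {1,80}, {2,79}, …, {40,41}.
Choosing 40 integers — say the integers 1 through 40 — takes one from each pair and avoids the property.
Choosing 41 forces two into the same pair by pigeonhole, and those sum to 81. So 41.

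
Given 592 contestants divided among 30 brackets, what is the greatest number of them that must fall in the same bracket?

20

If each of the 30 brackets held at most 19, the total would be at most 30 × 19 = 570 < 592, a contradiction.
So at least one holds ⌈592/30⌉ = 20.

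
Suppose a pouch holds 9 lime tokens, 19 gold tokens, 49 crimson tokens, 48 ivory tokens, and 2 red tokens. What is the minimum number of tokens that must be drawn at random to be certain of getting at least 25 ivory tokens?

To avoid ivory tokens as long as possible, exhaust the other 4 colors first.
The worst case draws every non-ivory token first: 9 + 19 + 49 + 2 = 79.
The next 25 draws are then forced to be ivory, giving 79 + 25 = 104.

104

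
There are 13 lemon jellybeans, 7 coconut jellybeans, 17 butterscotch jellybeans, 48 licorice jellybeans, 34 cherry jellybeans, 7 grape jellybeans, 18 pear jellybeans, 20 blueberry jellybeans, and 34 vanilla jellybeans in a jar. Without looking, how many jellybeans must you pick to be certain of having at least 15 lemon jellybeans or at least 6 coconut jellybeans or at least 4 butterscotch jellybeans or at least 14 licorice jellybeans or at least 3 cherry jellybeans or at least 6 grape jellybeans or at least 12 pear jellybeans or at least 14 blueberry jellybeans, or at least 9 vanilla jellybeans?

74

Each of the 9 flavors has its own threshold; avoid all of them simultaneously.
The worst case stops just short of every target: all 13 lemon, 5 coconut, 3 butterscotch, 13 licorice, 2 cherry, 5 grape, 11 pear, 13 blueberry, 8 vanilla — 13 + 5 + 3 + 13 + 2 + 5 + 11 + 13 + 8 = 73 jellybeans.
One more jellybean must push some flavor to its target, so 73 + 1 = 74.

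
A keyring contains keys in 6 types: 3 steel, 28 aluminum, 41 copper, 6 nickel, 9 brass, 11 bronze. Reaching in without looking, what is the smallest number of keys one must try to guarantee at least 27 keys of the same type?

82

Treat the 6 types as pigeonholes.
In the worst case we take at most 26 of each type, but all 3 steel, all 6 nickel, all 9 brass, and all 11 bronze (fewer than 26), giving 3 + 26 + 26 + 6 + 9 + 11 = 81.
One more key then forces some type to 27, so 81 + 1 = 82.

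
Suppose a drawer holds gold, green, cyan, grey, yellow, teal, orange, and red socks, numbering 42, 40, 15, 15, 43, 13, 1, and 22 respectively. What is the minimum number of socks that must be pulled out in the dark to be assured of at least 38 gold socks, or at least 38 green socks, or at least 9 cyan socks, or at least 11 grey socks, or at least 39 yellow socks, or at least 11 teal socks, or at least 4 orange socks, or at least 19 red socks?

Each of the 8 colors has its own threshold; avoid all of them simultaneously.
The worst case stops just short of every target: 37 gold, 37 green, 8 cyan, 10 grey, 38 yellow, 10 teal, all 1 orange, 18 red — 37 + 37 + 8 + 10 + 38 + 10 + 1 + 18 = 159 socks.
One more sock must push some color to its target, so 159 + 1 = 160.

160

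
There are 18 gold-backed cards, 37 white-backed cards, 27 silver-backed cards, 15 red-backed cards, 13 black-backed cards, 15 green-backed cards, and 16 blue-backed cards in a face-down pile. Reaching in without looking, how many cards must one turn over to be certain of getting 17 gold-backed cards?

140

The worst case draws every non-gold-backed card first: 37 + 27 + 15 + 13 + 15 + 16 = 123.
The next 17 draws are then forced to be gold-backed, giving 123 + 17 = 140.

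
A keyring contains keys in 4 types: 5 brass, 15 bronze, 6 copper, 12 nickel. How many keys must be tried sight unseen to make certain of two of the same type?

5

Treat the 4 types as pigeonholes.
The worst case takes 1 key of each type without reaching 2 of any: 4 × 1 = 4.
The next key must bring some type to 2, so 4 + 1 = 5.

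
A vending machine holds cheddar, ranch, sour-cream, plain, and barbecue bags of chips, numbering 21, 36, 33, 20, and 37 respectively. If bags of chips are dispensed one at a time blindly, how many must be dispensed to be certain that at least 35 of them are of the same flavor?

In the worst case we take at most 34 of each flavor, but all 21 cheddar, all 33 sour-cream, and all 20 plain (fewer than 34), giving 21 + 34 + 33 + 20 + 34 = 142.
One more bag of chips then forces some flavor to 35, so 142 + 1 = 143.

143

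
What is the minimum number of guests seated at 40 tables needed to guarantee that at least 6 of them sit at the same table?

There are 40 tables acting as pigeonholes.
With 40 × 5 = 200 guests we could place exactly 5 in each, with no class reaching 6.
One more forces some class to hold 6, so 200 + 1 = 201.

201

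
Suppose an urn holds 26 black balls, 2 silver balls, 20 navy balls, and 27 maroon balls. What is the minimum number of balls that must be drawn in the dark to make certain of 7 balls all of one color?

Treat the 4 colors as pigeonholes.
In the worst case we take at most 6 of each color, but all 2 silver (fewer than 6), giving 6 + 2 + 6 + 6 = 20.
One more ball then forces some color to 7, so 20 + 1 = 21.

21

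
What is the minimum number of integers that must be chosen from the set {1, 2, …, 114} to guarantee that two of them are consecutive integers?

Partition {1, …, 114} into 57 pairs: {1,2}, {3,4}, …, {113,114}.
Choosing 57 integers — say the 57 even numbers 2, 4, …, 114 — takes one from each pair and avoids the property.
Choosing 58 forces two into the same pair by pigeonhole, and those are consecutive. So 58.

58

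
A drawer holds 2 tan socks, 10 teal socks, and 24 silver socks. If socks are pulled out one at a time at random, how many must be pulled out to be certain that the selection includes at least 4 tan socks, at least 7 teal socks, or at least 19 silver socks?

27

Each of the 3 colors has its own threshold; avoid all of them simultaneously.
The worst case stops just short of every target: all 2 tan, 6 teal, 18 silver — 2 + 6 + 18 = 26 socks.
One more sock must push some color to its target, so 26 + 1 = 27.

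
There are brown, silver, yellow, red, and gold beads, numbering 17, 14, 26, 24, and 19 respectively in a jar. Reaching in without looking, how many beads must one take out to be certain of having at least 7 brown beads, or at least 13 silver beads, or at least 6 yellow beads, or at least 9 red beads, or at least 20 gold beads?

Each of the 5 colors has its own threshold; avoid all of them simultaneously.
The worst case stops just short of every target: 6 brown, 12 silver, 5 yellow, 8 red, 19 gold — 6 + 12 + 5 + 8 + 19 = 50 beads.
One more bead must push some color to its target, so 50 + 1 = 51.

51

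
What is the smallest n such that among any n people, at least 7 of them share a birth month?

There are 12 months of the year acting as pigeonholes.
With 12 × 6 = 72 people we could place exactly 6 in each, with no class reaching 7.
One more forces some class to hold 7, so 72 + 1 = 73.

73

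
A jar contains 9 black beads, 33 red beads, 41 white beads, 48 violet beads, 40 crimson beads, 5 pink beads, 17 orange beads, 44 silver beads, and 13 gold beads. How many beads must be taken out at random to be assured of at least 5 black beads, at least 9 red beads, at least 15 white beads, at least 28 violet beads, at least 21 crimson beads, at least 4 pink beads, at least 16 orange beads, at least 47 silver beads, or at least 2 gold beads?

137

The worst case stops just short of every target: 4 black, 8 red, 14 white, 27 violet, 20 crimson, 3 pink, 15 orange, all 44 silver, 1 gold — 4 + 8 + 14 + 27 + 20 + 3 + 15 + 44 + 1 = 136 beads.
One more bead must push some color to its target, so 136 + 1 = 137.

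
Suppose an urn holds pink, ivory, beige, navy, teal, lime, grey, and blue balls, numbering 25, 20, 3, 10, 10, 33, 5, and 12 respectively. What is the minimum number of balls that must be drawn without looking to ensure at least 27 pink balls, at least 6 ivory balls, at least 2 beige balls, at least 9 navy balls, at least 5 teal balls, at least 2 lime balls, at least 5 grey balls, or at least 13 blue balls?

61

Each of the 8 colors has its own threshold; avoid all of them simultaneously.
The worst case stops just short of every target: all 25 pink, 5 ivory, 1 beige, 8 navy, 4 teal, 1 lime, 4 grey, 12 blue — 25 + 5 + 1 + 8 + 4 + 1 + 4 + 12 = 60 balls.
One more ball must push some color to its target, so 60 + 1 = 61.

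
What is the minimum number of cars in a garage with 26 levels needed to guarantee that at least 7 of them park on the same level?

157

There are 26 levels acting as pigeonholes.
With 26 × 6 = 156 cars we could place exactly 6 in each, with no class reaching 7.
One more forces some class to hold 7, so 156 + 1 = 157.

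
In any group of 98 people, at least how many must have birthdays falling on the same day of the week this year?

The 98 people fall into 7 days of the week.
If each of the 7 days of the week held at most 13, the total would be at most 7 × 13 = 91 < 98, a contradiction.
So at least one holds ⌈98/7⌉ = 14.

14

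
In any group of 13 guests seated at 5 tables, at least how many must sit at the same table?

If each of the 5 tables held at most 2, the total would be at most 5 × 2 = 10 < 13, a contradiction.
So at least one holds ⌈13/5⌉ = 3.

3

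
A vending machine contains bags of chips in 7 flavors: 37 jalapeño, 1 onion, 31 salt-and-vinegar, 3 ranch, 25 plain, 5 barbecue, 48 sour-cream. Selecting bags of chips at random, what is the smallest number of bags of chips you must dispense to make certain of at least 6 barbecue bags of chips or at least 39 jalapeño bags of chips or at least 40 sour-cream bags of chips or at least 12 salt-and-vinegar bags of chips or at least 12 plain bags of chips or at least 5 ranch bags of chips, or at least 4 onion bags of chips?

Each of the 7 flavors has its own threshold; avoid all of them simultaneously.
The worst case stops just short of every target: all 37 jalapeño, all 1 onion, 11 salt-and-vinegar, all 3 ranch, 11 plain, 5 barbecue, 39 sour-cream — 37 + 1 + 11 + 3 + 11 + 5 + 39 = 107 bags of chips.
One more bag of chips must push some flavor to its target, so 107 + 1 = 108.

108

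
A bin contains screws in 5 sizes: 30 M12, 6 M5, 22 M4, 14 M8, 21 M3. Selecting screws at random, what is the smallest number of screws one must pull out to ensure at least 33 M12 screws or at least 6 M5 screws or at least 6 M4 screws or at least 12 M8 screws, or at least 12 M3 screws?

63

The worst case stops just short of every target: all 30 M12, 5 M5, 5 M4, 11 M8, 11 M3 — 30 + 5 + 5 + 11 + 11 = 62 screws.
One more screw must push some size to its target, so 62 + 1 = 63.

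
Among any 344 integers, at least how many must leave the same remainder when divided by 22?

16

The 344 integers fall into 22 residue classes modulo 22.
If each of the 22 residue classes modulo 22 held at most 15, the total would be at most 22 × 15 = 330 < 344, a contradiction.
So at least one holds ⌈344/22⌉ = 16.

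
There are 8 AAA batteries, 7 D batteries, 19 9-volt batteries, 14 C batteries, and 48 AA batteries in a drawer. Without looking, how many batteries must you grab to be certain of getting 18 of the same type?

Treat the 5 types as pigeonholes.
In the worst case we take at most 17 of each type, but all 8 AAA, all 7 D, and all 14 C (fewer than 17), giving 8 + 7 + 17 + 14 + 17 = 63.
One more battery then forces some type to 18, so 63 + 1 = 64.

64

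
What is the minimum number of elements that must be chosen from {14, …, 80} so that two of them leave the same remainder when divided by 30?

31

Group the integers by remainder mod 30; there are 30 residue classes, each nonempty in this range.
Choosing one from each class (30 integers) avoids any shared remainder.
One more choice must repeat a class, so two differ by a multiple of 30. Hence 30 + 1 = 31.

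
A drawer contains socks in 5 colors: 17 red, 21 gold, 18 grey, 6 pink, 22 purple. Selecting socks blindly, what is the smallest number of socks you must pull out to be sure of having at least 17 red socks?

The worst case draws every non-red sock first: 21 + 18 + 6 + 22 = 67.
The next 17 draws are then forced to be red, giving 67 + 17 = 84.

84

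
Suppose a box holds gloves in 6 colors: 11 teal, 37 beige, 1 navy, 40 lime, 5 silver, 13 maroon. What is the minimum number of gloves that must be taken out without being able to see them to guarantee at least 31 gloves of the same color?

91

In the worst case we take at most 30 of each color, but all 11 teal, all 1 navy, all 5 silver, and all 13 maroon (fewer than 30), giving 11 + 30 + 1 + 30 + 5 + 13 = 90.
One more glove then forces some color to 31, so 90 + 1 = 91.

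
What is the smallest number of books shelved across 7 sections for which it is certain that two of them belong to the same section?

8

There are 7 sections acting as pigeonholes.
With 7 books we could place one in each, avoiding any repeat.
One more forces some class to hold 2, so 7 + 1 = 8.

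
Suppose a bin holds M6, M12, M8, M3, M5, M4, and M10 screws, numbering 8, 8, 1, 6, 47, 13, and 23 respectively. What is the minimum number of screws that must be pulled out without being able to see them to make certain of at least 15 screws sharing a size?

65

In the worst case we take at most 14 of each size, but all 8 M6, all 8 M12, all 1 M8, all 6 M3, and all 13 M4 (fewer than 14), giving 8 + 8 + 1 + 6 + 14 + 13 + 14 = 64.
One more screw then forces some size to 15, so 64 + 1 = 65.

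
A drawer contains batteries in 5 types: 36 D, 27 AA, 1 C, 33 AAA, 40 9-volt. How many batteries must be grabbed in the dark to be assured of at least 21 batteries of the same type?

In the worst case we take at most 20 of each type, but all 1 C (fewer than 20), giving 20 + 20 + 1 + 20 + 20 = 81.
One more battery then forces some type to 21, so 81 + 1 = 82.

82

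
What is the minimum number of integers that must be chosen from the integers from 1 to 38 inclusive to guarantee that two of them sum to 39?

20

Partition {1, …, 38} into 19 pairs: {1,38}, {2,37}, …, {19,20}.
Choosing 19 integers — say the integers 1 through 19 — takes one from each pair and avoids the property.
Choosing 20 forces two into the same pair by pigeonhole, and those sum to 39. So 20.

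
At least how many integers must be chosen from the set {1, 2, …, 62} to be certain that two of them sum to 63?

32

Partition {1, …, 62} into 31 pairs: {1,62}, {2,61}, …, {31,32}.
Choosing 31 integers — say the integers 1 through 31 — takes one from each pair and avoids the property.
Choosing 32 forces two into the same pair by pigeonhole, and those sum to 63. So 32.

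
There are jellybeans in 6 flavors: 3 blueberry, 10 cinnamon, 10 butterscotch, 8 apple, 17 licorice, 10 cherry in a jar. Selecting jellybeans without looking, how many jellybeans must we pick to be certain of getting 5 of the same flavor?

24

In the worst case we take at most 4 of each flavor, but all 3 blueberry (fewer than 4), giving 3 + 4 + 4 + 4 + 4 + 4 = 23.
One more jellybean then forces some flavor to 5, so 23 + 1 = 24.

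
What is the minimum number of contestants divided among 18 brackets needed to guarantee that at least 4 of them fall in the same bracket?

55

There are 18 brackets acting as pigeonholes.
With 18 × 3 = 54 contestants we could place exactly 3 in each, with no class reaching 4.
One more forces some class to hold 4, so 54 + 1 = 55.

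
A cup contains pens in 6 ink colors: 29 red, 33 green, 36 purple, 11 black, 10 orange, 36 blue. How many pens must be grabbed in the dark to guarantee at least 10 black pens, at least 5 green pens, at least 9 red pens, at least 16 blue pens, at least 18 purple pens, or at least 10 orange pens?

63

The worst case stops just short of every target: 8 red, 4 green, 17 purple, 9 black, 9 orange, 15 blue — 8 + 4 + 17 + 9 + 9 + 15 = 62 pens.
One more pen must push some ink color to its target, so 62 + 1 = 63.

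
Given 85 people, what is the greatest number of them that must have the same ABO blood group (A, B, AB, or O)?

22

There are 4 ABO blood groups, which serve as the pigeonholes.
If each of the 4 ABO blood groups held at most 21, the total would be at most 4 × 21 = 84 < 85, a contradiction.
So at least one holds ⌈85/4⌉ = 22.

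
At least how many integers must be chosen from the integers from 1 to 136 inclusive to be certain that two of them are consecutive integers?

69

Partition {1, …, 136} into 68 pairs: {1,2}, {3,4}, …, {135,136}.
Choosing 68 integers — say the 68 even numbers 2, 4, …, 136 — takes one from each pair and avoids the property.
Choosing 69 forces two into the same pair by pigeonhole, and those are consecutive. So 69.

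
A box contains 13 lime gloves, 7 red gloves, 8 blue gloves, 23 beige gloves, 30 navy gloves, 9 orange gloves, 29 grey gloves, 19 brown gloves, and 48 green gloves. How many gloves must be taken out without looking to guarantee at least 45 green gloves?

183

To avoid green gloves as long as possible, exhaust the other 8 colors first.
The worst case draws every non-green glove first: 13 + 7 + 8 + 23 + 30 + 9 + 29 + 19 = 138.
The next 45 draws are then forced to be green, giving 138 + 45 = 183.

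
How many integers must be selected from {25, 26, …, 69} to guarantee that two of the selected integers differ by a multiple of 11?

12

Use the pigeonhole principle on residue classes: group the integers by remainder mod 11; there are 11 residue classes, each nonempty in this range.
Choosing one from each class (11 integers) avoids any shared remainder.
One more choice must repeat a class, so two differ by a multiple of 11. Hence 11 + 1 = 12.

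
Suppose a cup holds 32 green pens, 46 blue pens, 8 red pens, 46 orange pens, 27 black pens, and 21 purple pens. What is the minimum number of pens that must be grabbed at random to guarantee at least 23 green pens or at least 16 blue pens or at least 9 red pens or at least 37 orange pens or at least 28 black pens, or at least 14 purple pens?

The worst case stops just short of every target: 22 green, 15 blue, 8 red, 36 orange, 27 black, 13 purple — 22 + 15 + 8 + 36 + 27 + 13 = 121 pens.
One more pen must push some ink color to its target, so 121 + 1 = 122.

122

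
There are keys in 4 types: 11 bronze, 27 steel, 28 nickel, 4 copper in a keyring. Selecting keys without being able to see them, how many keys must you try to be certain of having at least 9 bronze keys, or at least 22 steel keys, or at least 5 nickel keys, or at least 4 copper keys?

37

The worst case stops just short of every target: 8 bronze, 21 steel, 4 nickel, 3 copper — 8 + 21 + 4 + 3 = 36 keys.
One more key must push some type to its target, so 36 + 1 = 37.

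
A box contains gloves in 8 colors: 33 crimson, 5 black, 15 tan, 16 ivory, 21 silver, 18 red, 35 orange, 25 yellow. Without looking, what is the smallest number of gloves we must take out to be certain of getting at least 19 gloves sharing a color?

In the worst case we take at most 18 of each color, but all 5 black, all 15 tan, and all 16 ivory (fewer than 18), giving 18 + 5 + 15 + 16 + 18 + 18 + 18 + 18 = 126.
One more glove then forces some color to 19, so 126 + 1 = 127.

127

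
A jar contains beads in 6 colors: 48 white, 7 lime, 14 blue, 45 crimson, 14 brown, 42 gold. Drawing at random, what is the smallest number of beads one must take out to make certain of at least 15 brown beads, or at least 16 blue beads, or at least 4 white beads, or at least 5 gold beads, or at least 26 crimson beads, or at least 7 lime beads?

67

The worst case stops just short of every target: 3 white, 6 lime, all 14 blue, 25 crimson, 14 brown, 4 gold — 3 + 6 + 14 + 25 + 14 + 4 = 66 beads.
One more bead must push some color to its target, so 66 + 1 = 67.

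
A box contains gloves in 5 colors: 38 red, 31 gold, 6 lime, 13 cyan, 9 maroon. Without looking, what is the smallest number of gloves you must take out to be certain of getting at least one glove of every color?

The hardest color to obtain is lime: we could draw every other glove first — 97 − 6 = 91 gloves — without a single lime one.
The next draw must be lime, so 91 + 1 = 92.

92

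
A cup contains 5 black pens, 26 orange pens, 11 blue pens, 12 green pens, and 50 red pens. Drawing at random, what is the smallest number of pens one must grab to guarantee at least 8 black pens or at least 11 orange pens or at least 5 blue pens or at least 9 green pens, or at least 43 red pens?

70

The worst case stops just short of every target: all 5 black, 10 orange, 4 blue, 8 green, 42 red — 5 + 10 + 4 + 8 + 42 = 69 pens.
One more pen must push some ink color to its target, so 69 + 1 = 70.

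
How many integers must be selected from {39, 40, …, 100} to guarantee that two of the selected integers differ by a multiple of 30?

Group the integers by remainder mod 30; there are 30 residue classes, each nonempty in this range.
Choosing one from each class (30 integers) avoids any shared remainder.
One more choice must repeat a class, so two differ by a multiple of 30. Hence 30 + 1 = 31.

31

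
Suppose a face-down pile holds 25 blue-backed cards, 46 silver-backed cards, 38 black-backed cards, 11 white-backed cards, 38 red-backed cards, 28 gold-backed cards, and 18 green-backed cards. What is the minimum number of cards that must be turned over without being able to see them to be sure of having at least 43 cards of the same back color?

In the worst case we take at most 42 of each back color, but all 25 blue-backed, all 38 black-backed, all 11 white-backed, all 38 red-backed, all 28 gold-backed, and all 18 green-backed (fewer than 42), giving 25 + 42 + 38 + 11 + 38 + 28 + 18 = 200.
One more card then forces some back color to 43, so 200 + 1 = 201.

201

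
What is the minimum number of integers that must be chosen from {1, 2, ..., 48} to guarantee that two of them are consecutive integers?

Partition {1, …, 48} into 24 pairs: {1,2}, {3,4}, …, {47,48}.
Choosing 24 integers — say the 24 even numbers 2, 4, …, 48 — takes one from each pair and avoids the property.
Choosing 25 forces two into the same pair by pigeonhole, and those are consecutive. So 25.

25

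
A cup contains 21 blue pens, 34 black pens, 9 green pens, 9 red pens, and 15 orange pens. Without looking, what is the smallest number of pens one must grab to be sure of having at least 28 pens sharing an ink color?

In the worst case we take at most 27 of each ink color, but all 21 blue, all 9 green, all 9 red, and all 15 orange (fewer than 27), giving 21 + 27 + 9 + 9 + 15 = 81.
One more pen then forces some ink color to 28, so 81 + 1 = 82.

82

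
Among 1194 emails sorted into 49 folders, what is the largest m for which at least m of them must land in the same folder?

25

The 1194 emails fall into 49 folders.
If each of the 49 folders held at most 24, the total would be at most 49 × 24 = 1176 < 1194, a contradiction.
So at least one holds ⌈1194/49⌉ = 25.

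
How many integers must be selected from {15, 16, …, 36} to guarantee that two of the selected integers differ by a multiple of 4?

Use the pigeonhole principle on residue classes: group the integers by remainder mod 4; there are 4 residue classes, each nonempty in this range.
Choosing one from each class (4 integers) avoids any shared remainder.
One more choice must repeat a class, so two differ by a multiple of 4. Hence 4 + 1 = 5.

5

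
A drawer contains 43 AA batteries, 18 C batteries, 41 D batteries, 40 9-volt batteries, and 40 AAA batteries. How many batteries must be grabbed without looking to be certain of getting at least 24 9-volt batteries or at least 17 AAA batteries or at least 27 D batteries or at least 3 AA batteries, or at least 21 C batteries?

Each of the 5 types has its own threshold; avoid all of them simultaneously.
The worst case stops just short of every target: 2 AA, all 18 C, 26 D, 23 9-volt, 16 AAA — 2 + 18 + 26 + 23 + 16 = 85 batteries.
One more battery must push some type to its target, so 85 + 1 = 86.

86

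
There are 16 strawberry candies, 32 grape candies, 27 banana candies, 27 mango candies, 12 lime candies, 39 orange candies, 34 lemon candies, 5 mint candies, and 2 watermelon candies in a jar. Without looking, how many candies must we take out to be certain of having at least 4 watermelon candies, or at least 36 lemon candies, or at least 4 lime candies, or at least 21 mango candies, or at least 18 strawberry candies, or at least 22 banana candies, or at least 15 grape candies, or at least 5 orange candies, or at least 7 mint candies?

The worst case stops just short of every target: all 16 strawberry, 14 grape, 21 banana, 20 mango, 3 lime, 4 orange, all 34 lemon, all 5 mint, all 2 watermelon — 16 + 14 + 21 + 20 + 3 + 4 + 34 + 5 + 2 = 119 candies.
One more candy must push some flavor to its target, so 119 + 1 = 120.

120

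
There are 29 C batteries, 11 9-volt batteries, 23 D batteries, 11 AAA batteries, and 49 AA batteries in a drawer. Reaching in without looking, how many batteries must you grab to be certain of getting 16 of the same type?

68

In the worst case we take at most 15 of each type, but all 11 9-volt and all 11 AAA (fewer than 15), giving 15 + 11 + 15 + 11 + 15 = 67.
One more battery then forces some type to 16, so 67 + 1 = 68.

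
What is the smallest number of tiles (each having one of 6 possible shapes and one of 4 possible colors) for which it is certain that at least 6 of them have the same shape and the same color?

There are 6 × 4 = 24 (shape, color) combinations acting as pigeonholes.
With 24 × 5 = 120 tiles we could place exactly 5 in each, with no (shape, color) pair reaching 6.
One more forces some (shape, color) pair to hold 6, so 120 + 1 = 121.

121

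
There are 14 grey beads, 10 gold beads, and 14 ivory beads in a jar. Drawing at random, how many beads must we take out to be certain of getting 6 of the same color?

The worst case takes 5 beads of each color without reaching 6 of any: 3 × 5 = 15.
The next bead must bring some color to 6, so 15 + 1 = 16.

16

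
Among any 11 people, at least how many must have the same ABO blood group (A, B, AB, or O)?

3

There are 4 ABO blood groups, which serve as the pigeonholes.
If each of the 4 ABO blood groups held at most 2, the total would be at most 4 × 2 = 8 < 11, a contradiction.
So at least one holds ⌈11/4⌉ = 3.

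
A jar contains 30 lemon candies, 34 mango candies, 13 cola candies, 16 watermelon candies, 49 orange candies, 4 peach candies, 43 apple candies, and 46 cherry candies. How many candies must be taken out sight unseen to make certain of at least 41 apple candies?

The worst case draws every non-apple candy first: 30 + 34 + 13 + 16 + 49 + 4 + 46 = 192.
The next 41 draws are then forced to be apple, giving 192 + 41 = 233.

233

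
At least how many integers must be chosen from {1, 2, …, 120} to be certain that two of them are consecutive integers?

61

Partition {1, …, 120} into 60 pairs: {1,2}, {3,4}, …, {119,120}.
Choosing 60 integers — say the 60 even numbers 2, 4, …, 120 — takes one from each pair and avoids the property.
Choosing 61 forces two into the same pair by pigeonhole, and those are consecutive. So 61.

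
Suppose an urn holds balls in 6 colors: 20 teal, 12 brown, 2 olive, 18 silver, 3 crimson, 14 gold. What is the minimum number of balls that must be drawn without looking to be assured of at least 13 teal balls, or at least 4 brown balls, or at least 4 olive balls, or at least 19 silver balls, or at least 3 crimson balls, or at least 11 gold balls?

Each of the 6 colors has its own threshold; avoid all of them simultaneously.
The worst case stops just short of every target: 12 teal, 3 brown, all 2 olive, 18 silver, 2 crimson, 10 gold — 12 + 3 + 2 + 18 + 2 + 10 = 47 balls.
One more ball must push some color to its target, so 47 + 1 = 48.

48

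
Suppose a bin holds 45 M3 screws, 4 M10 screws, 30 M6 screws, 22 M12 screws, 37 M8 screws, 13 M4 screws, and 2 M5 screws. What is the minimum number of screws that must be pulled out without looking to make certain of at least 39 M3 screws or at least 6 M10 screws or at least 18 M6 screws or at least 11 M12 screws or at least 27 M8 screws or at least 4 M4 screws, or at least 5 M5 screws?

101

The worst case stops just short of every target: 38 M3, all 4 M10, 17 M6, 10 M12, 26 M8, 3 M4, all 2 M5 — 38 + 4 + 17 + 10 + 26 + 3 + 2 = 100 screws.
One more screw must push some size to its target, so 100 + 1 = 101.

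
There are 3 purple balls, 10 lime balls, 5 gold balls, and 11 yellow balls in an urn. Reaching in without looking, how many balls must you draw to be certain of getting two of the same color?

5

The worst case takes 1 ball of each color without reaching 2 of any: 4 × 1 = 4.
The next ball must bring some color to 2, so 4 + 1 = 5.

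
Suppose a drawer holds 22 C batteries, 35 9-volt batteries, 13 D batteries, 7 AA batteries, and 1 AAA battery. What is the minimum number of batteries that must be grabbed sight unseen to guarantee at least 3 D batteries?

68

The worst case draws every non-D battery first: 22 + 35 + 7 + 1 = 65.
The next 3 draws are then forced to be D, giving 65 + 3 = 68.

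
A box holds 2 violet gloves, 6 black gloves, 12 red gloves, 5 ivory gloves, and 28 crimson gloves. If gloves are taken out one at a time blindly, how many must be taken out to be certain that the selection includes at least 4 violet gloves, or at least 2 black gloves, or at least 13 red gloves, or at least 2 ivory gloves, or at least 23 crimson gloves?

Each of the 5 colors has its own threshold; avoid all of them simultaneously.
The worst case stops just short of every target: all 2 violet, 1 black, 12 red, 1 ivory, 22 crimson — 2 + 1 + 12 + 1 + 22 = 38 gloves.
One more glove must push some color to its target, so 38 + 1 = 39.

39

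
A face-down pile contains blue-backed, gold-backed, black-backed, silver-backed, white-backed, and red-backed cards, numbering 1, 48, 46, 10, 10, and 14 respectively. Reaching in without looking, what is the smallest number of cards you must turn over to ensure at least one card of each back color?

The hardest back color to obtain is blue-backed: we could draw every other card first — 129 − 1 = 128 cards — without a single blue-backed one.
The next draw must be blue-backed, so 128 + 1 = 129.

129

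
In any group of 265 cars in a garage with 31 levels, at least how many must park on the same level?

The 265 cars fall into 31 levels.
If each of the 31 levels held at most 8, the total would be at most 31 × 8 = 248 < 265, a contradiction.
So at least one holds ⌈265/31⌉ = 9.

9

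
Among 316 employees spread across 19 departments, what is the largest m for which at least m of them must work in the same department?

17

The 316 employees fall into 19 departments.
If each of the 19 departments held at most 16, the total would be at most 19 × 16 = 304 < 316, a contradiction.
So at least one holds ⌈316/19⌉ = 17.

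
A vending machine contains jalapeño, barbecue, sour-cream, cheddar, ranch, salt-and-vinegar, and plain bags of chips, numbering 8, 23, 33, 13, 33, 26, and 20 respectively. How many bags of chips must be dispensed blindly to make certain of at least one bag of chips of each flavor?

The hardest flavor to obtain is jalapeño: we could draw every other bag of chips first — 156 − 8 = 148 bags of chips — without a single jalapeño one.
The next draw must be jalapeño, so 148 + 1 = 149.

149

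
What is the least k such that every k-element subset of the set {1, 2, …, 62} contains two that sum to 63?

Partition {1, …, 62} into 31 pairs: {1,62}, {2,61}, …, {31,32}.
Choosing 31 integers — say the integers 1 through 31 — takes one from each pair and avoids the property.
Choosing 32 forces two into the same pair by pigeonhole, and those sum to 63. So 32.

32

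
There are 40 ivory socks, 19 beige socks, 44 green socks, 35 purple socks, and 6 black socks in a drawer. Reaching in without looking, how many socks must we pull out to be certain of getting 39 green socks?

139

To avoid green socks as long as possible, exhaust the other 4 colors first.
The worst case draws every non-green sock first: 40 + 19 + 35 + 6 = 100.
The next 39 draws are then forced to be green, giving 100 + 39 = 139.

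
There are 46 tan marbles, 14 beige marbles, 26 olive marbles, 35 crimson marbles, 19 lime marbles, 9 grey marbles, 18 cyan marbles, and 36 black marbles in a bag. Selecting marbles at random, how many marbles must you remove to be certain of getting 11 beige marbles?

200

The worst case draws every non-beige marble first: 46 + 26 + 35 + 19 + 9 + 18 + 36 = 189.
The next 11 draws are then forced to be beige, giving 189 + 11 = 200.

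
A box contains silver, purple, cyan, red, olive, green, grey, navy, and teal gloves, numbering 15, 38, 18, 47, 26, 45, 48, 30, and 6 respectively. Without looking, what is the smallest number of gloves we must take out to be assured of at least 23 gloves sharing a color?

In the worst case we take at most 22 of each color, but all 15 silver, all 18 cyan, and all 6 teal (fewer than 22), giving 15 + 22 + 18 + 22 + 22 + 22 + 22 + 22 + 6 = 171.
One more glove then forces some color to 23, so 171 + 1 = 172.

172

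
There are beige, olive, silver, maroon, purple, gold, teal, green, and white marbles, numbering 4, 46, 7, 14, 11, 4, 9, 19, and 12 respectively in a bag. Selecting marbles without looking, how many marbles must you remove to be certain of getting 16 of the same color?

In the worst case we take at most 15 of each color, but all 4 beige, all 7 silver, all 14 maroon, all 11 purple, all 4 gold, all 9 teal, and all 12 white (fewer than 15), giving 4 + 15 + 7 + 14 + 11 + 4 + 9 + 15 + 12 = 91.
One more marble then forces some color to 16, so 91 + 1 = 92.

92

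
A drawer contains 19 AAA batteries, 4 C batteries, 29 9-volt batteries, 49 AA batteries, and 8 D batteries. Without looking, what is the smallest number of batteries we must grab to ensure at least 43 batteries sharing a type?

In the worst case we take at most 42 of each type, but all 19 AAA, all 4 C, all 29 9-volt, and all 8 D (fewer than 42), giving 19 + 4 + 29 + 42 + 8 = 102.
One more battery then forces some type to 43, so 102 + 1 = 103.

103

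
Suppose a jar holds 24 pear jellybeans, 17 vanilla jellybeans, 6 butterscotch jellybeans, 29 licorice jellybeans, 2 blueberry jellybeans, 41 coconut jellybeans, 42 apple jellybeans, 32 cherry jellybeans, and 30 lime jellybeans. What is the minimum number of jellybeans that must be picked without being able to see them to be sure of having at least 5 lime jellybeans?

To avoid lime jellybeans as long as possible, exhaust the other 8 flavors first.
The worst case draws every non-lime jellybean first: 24 + 17 + 6 + 29 + 2 + 41 + 42 + 32 = 193.
The next 5 draws are then forced to be lime, giving 193 + 5 = 198.

198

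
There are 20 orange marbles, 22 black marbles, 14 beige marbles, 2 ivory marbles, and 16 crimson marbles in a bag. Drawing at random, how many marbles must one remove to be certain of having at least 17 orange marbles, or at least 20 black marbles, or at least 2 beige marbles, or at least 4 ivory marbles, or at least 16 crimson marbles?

54

The worst case stops just short of every target: 16 orange, 19 black, 1 beige, all 2 ivory, 15 crimson — 16 + 19 + 1 + 2 + 15 = 53 marbles.
One more marble must push some color to its target, so 53 + 1 = 54.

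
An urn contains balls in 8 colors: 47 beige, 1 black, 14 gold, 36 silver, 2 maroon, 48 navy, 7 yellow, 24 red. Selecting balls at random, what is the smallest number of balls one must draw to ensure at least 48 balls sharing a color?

Treat the 8 colors as pigeonholes.
In the worst case we take at most 47 of each color, but all 1 black, all 14 gold, all 36 silver, all 2 maroon, all 7 yellow, and all 24 red (fewer than 47), giving 47 + 1 + 14 + 36 + 2 + 47 + 7 + 24 = 178.
One more ball then forces some color to 48, so 178 + 1 = 179.

179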